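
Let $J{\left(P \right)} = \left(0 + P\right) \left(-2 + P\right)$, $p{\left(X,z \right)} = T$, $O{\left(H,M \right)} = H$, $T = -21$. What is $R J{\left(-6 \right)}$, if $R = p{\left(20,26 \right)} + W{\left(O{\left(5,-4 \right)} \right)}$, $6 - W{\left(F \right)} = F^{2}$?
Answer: $-1920$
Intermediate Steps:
$p{\left(X,z \right)} = -21$
$W{\left(F \right)} = 6 - F^{2}$
$J{\left(P \right)} = P \left(-2 + P\right)$
$R = -40$ ($R = -21 + \left(6 - 5^{2}\right) = -21 + \left(6 - 25\right) = -21 - 19 = -40$)
$R J{\left(-6 \right)} = - 40 \left(- 6 \left(-2 - 6\right)\right) = - 40 \left(\left(-6\right) \left(-8\right)\right) = \left(-40\right) 48 = -1920$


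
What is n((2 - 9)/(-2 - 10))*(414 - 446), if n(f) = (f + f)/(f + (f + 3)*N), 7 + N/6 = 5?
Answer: 448/509 ≈ 0.88016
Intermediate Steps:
N = -12 (N = -42 + 6*5 = -42 + 30 = -12)
n(f) = 2*f/(-36 - 11*f) (n(f) = (f + f)/(f + (f + 3)*(-12)) = (2*f)/(f + (3 + f)*(-12)) = (2*f)/(f + (-36 - 12*f)) = (2*f)/(-36 - 11*f) = 2*f/(-36 - 11*f))
n((2 - 9)/(-2 - 10))*(414 - 446) = (-2*(2 - 9)/(-2 - 10)/(36 + 11*((2 - 9)/(-2 - 10))))*(414 - 446) = -2*(-7/(-12))/(36 + 11*(-7/(-12)))*(-32) = -2*(-7*(-1/12))/(36 + 11*(-7*(-1/12)))*(-32) = -2*7/12/(36 + 11*(7/12))*(-32) = -2*7/12/(36 + 77/12)*(-32) = -2*7/12/509/12*(-32) = -2*7/12*12/509*(-32) = -14/509*(-32) = 448/509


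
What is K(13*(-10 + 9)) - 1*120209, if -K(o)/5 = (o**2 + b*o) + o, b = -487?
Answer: -152644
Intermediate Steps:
K(o) = -5*o**2 + 2430*o (K(o) = -5*((o**2 - 487*o) + o) = -5*(o**2 - 486*o) = -5*o**2 + 2430*o)
K(13*(-10 + 9)) - 1*120209 = 5*(13*(-10 + 9))*(486 - 13*(-10 + 9)) - 1*120209 = 5*(13*(-1))*(486 - 13*(-1)) - 120209 = 5*(-13)*(486 - 1*(-13)) - 120209 = 5*(-13)*(486 + 13) - 120209 = 5*(-13)*499 - 120209 = -32435 - 120209 = -152644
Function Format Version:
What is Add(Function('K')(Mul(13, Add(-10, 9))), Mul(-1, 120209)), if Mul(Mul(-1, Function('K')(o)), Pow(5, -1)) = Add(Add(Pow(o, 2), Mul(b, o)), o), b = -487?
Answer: -152644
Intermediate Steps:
Function('K')(o) = Add(Mul(-5, Pow(o, 2)), Mul(2430, o)) (Function('K')(o) = Mul(-5, Add(Add(Pow(o, 2), Mul(-487, o)), o)) = Mul(-5, Add(Pow(o, 2), Mul(-486, o))) = Add(Mul(-5, Pow(o, 2)), Mul(2430, o)))
Add(Function('K')(Mul(13, Add(-10, 9))), Mul(-1, 120209)) = Add(Mul(5, Mul(13, Add(-10, 9)), Add(486, Mul(-1, Mul(13, Add(-10, 9))))), Mul(-1, 120209)) = Add(Mul(5, Mul(13, -1), Add(486, Mul(-1, Mul(13, -1)))), -120209) = Add(Mul(5, -13, Add(486, Mul(-1, -13))), -120209) = Add(Mul(5, -13, Add(486, 13)), -120209) = Add(Mul(5, -13, 499), -120209) = Add(-32435, -120209) = -152644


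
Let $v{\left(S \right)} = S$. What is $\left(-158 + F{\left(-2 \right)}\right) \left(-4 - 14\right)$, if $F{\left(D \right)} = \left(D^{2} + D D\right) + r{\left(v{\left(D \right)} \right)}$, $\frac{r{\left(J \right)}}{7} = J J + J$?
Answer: $2448$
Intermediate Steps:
$r{\left(J \right)} = 7 J + 7 J^{2}$ ($r{\left(J \right)} = 7 \left(J J + J\right) = 7 \left(J^{2} + J\right) = 7 \left(J + J^{2}\right) = 7 J + 7 J^{2}$)
$F{\left(D \right)} = 2 D^{2} + 7 D \left(1 + D\right)$ ($F{\left(D \right)} = \left(D^{2} + D D\right) + 7 D \left(1 + D\right) = \left(D^{2} + D^{2}\right) + 7 D \left(1 + D\right) = 2 D^{2} + 7 D \left(1 + D\right)$)
$\left(-158 + F{\left(-2 \right)}\right) \left(-4 - 14\right) = \left(-158 - 2 \left(7 + 9 \left(-2\right)\right)\right) \left(-4 - 14\right) = \left(-158 - 2 \left(7 - 18\right)\right) \left(-18\right) = \left(-158 - -22\right) \left(-18\right) = \left(-158 + 22\right) \left(-18\right) = \left(-136\right) \left(-18\right) = 2448$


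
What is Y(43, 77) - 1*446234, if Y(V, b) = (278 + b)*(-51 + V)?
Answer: -449074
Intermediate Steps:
Y(V, b) = (-51 + V)*(278 + b)
Y(43, 77) - 1*446234 = (-14178 - 51*77 + 278*43 + 43*77) - 1*446234 = (-14178 - 3927 + 11954 + 3311) - 446234 = -2840 - 446234 = -449074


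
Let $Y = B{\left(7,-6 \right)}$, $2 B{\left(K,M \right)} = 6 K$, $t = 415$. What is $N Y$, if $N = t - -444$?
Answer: $18039$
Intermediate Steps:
$B{\left(K,M \right)} = 3 K$ ($B{\left(K,M \right)} = \frac{6 K}{2} = 3 K$)
$Y = 21$ ($Y = 3 \cdot 7 = 21$)
$N = 859$ ($N = 415 - -444 = 415 + 444 = 859$)
$N Y = 859 \cdot 21 = 18039$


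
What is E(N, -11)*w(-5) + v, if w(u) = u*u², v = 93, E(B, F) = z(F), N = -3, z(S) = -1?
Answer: 218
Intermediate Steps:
E(B, F) = -1
w(u) = u³
E(N, -11)*w(-5) + v = -1*(-5)³ + 93 = -1*(-125) + 93 = 125 + 93 = 218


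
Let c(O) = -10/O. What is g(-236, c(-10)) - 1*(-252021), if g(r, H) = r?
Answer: 251785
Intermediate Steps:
g(-236, c(-10)) - 1*(-252021) = -236 - 1*(-252021) = -236 + 252021 = 251785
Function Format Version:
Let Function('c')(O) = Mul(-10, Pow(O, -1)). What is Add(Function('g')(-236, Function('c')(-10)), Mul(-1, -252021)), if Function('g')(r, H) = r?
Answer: 251785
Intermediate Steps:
Add(Function('g')(-236, Function('c')(-10)), Mul(-1, -252021)) = Add(-236, Mul(-1, -252021)) = Add(-236, 252021) = 251785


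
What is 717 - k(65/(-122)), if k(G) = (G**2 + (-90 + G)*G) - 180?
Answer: 6314399/7442 ≈ 848.48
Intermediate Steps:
k(G) = -180 + G**2 + G*(-90 + G) (k(G) = (G**2 + G*(-90 + G)) - 180 = -180 + G**2 + G*(-90 + G))
717 - k(65/(-122)) = 717 - (-180 - 5850/(-122) + 2*(65/(-122))**2) = 717 - (-180 - 5850*(-1)/122 + 2*(65*(-1/122))**2) = 717 - (-180 - 90*(-65/122) + 2*(-65/122)**2) = 717 - (-180 + 2925/61 + 2*(4225/14884)) = 717 - (-180 + 2925/61 + 4225/7442) = 717 - 1*(-978485/7442) = 717 + 978485/7442 = 6314399/7442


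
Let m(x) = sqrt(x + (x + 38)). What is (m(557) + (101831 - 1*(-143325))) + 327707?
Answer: 572863 + 24*sqrt(2) ≈ 5.7290e+5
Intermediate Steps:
m(x) = sqrt(38 + 2*x) (m(x) = sqrt(x + (38 + x)) = sqrt(38 + 2*x))
(m(557) + (101831 - 1*(-143325))) + 327707 = (sqrt(38 + 2*557) + (101831 - 1*(-143325))) + 327707 = (sqrt(38 + 1114) + (101831 + 143325)) + 327707 = (sqrt(1152) + 245156) + 327707 = (24*sqrt(2) + 245156) + 327707 = (245156 + 24*sqrt(2)) + 327707 = 572863 + 24*sqrt(2)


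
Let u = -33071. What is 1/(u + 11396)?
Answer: -1/21675 ≈ -4.6136e-5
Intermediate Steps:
1/(u + 11396) = 1/(-33071 + 11396) = 1/(-21675) = -1/21675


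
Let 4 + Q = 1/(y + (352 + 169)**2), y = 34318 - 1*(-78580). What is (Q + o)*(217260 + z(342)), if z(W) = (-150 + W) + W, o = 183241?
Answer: 5112723249723712/128113 ≈ 3.9908e+10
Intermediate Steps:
y = 112898 (y = 34318 + 78580 = 112898)
z(W) = -150 + 2*W
Q = -1537355/384339 (Q = -4 + 1/(112898 + (352 + 169)**2) = -4 + 1/(112898 + 521**2) = -4 + 1/(112898 + 271441) = -4 + 1/384339 = -1537355/384339 ≈ -4.0000)
(Q + o)*(217260 + z(342)) = (-1537355/384339 + 183241)*(217260 + (-150 + 2*342)) = 70425125344*(217260 + (-150 + 684))/384339 = 70425125344*(217260 + 534)/384339 = (70425125344/384339)*217794 = 5112723249723712/128113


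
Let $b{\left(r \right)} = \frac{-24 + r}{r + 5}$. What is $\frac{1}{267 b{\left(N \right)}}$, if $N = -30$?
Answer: $\frac{25}{14418} \approx 0.0017339$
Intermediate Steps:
$b{\left(r \right)} = \frac{-24 + r}{5 + r}$
$\frac{1}{267 b{\left(N \right)}} = \frac{1}{267 \frac{-24 - 30}{5 - 30}} = \frac{1}{267 \frac{1}{-25} \left(-54\right)} = \frac{1}{267 \left(\left(- \frac{1}{25}\right) \left(-54\right)\right)} = \frac{1}{267 \cdot \frac{54}{25}} = \frac{1}{\frac{14418}{25}} = \frac{25}{14418}$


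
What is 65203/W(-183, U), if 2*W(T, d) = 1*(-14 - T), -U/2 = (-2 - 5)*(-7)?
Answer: 130406/169 ≈ 771.63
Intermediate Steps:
U = -98 (U = -2*(-2 - 5)*(-7) = -(-14)*(-7) = -2*49 = -98)
W(T, d) = -7 - T/2 (W(T, d) = (1*(-14 - T))/2 = (-14 - T)/2 = -7 - T/2)
65203/W(-183, U) = 65203/(-7 - ½*(-183)) = 65203/(-7 + 183/2) = 65203/(169/2) = 65203*(2/169) = 130406/169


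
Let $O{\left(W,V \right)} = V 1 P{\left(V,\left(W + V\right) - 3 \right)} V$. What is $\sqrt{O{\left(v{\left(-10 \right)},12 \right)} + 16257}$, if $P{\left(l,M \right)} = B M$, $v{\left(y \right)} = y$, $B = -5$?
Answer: $\sqrt{16977} \approx 130.3$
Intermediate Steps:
$P{\left(l,M \right)} = - 5 M$
$O{\left(W,V \right)} = V^{2} \left(15 - 5 V - 5 W\right)$ ($O{\left(W,V \right)} = V 1 \left(- 5 \left(\left(W + V\right) - 3\right)\right) V = V \left(- 5 \left(\left(V + W\right) - 3\right)\right) V = V \left(- 5 \left(-3 + V + W\right)\right) V = V \left(15 - 5 V - 5 W\right) V = V^{2} \left(15 - 5 V - 5 W\right)$)
$\sqrt{O{\left(v{\left(-10 \right)},12 \right)} + 16257} = \sqrt{5 \cdot 12^{2} \left(3 - 12 - -10\right) + 16257} = \sqrt{5 \cdot 144 \left(3 - 12 + 10\right) + 16257} = \sqrt{5 \cdot 144 \cdot 1 + 16257} = \sqrt{720 + 16257} = \sqrt{16977}$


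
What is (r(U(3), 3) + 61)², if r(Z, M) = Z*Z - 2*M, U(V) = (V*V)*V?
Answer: 614656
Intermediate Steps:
U(V) = V³ (U(V) = V²*V = V³)
r(Z, M) = Z² - 2*M
(r(U(3), 3) + 61)² = (((3³)² - 2*3) + 61)² = ((27² - 6) + 61)² = ((729 - 6) + 61)² = (723 + 61)² = 784² = 614656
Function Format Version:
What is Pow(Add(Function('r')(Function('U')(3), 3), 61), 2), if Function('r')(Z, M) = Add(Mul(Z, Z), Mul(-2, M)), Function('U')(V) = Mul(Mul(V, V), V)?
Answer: 614656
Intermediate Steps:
Function('U')(V) = Pow(V, 3) (Function('U')(V) = Mul(Pow(V, 2), V) = Pow(V, 3))
Function('r')(Z, M) = Add(Pow(Z, 2), Mul(-2, M))
Pow(Add(Function('r')(Function('U')(3), 3), 61), 2) = Pow(Add(Add(Pow(Pow(3, 3), 2), Mul(-2, 3)), 61), 2) = Pow(Add(Add(Pow(27, 2), -6), 61), 2) = Pow(Add(Add(729, -6), 61), 2) = Pow(Add(723, 61), 2) = Pow(784, 2) = 614656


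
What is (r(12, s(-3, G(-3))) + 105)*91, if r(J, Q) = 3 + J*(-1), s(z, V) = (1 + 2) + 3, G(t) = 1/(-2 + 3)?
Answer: 8736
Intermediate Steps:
G(t) = 1 (G(t) = 1/1 = 1)
s(z, V) = 6 (s(z, V) = 3 + 3 = 6)
r(J, Q) = 3 - J
(r(12, s(-3, G(-3))) + 105)*91 = ((3 - 1*12) + 105)*91 = ((3 - 12) + 105)*91 = (-9 + 105)*91 = 96*91 = 8736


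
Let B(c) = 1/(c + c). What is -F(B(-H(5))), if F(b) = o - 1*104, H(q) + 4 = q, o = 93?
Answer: 11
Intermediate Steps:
H(q) = -4 + q
B(c) = 1/(2*c)
F(b) = -11 (F(b) = 93 - 1*104 = 93 - 104 = -11)
-F(B(-H(5))) = -1*(-11) = 11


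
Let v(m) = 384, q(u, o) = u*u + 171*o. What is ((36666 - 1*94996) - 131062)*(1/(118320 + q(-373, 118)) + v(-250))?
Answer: -2884406854064/39661 ≈ -7.2727e+7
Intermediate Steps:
q(u, o) = u**2 + 171*o
((36666 - 1*94996) - 131062)*(1/(118320 + q(-373, 118)) + v(-250)) = ((36666 - 1*94996) - 131062)*(1/(118320 + ((-373)**2 + 171*118)) + 384) = ((36666 - 94996) - 131062)*(1/(118320 + (139129 + 20178)) + 384) = (-58330 - 131062)*(1/(118320 + 159307) + 384) = -189392*(1/277627 + 384) = -189392*106608769/277627 = -2884406854064/39661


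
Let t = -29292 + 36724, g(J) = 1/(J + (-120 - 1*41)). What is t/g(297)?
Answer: 1010752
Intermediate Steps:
g(J) = 1/(-161 + J) (g(J) = 1/(J + (-120 - 41)) = 1/(J - 161) = 1/(-161 + J))
t = 7432
t/g(297) = 7432/(1/(-161 + 297)) = 7432/(1/136) = 7432*136 = 1010752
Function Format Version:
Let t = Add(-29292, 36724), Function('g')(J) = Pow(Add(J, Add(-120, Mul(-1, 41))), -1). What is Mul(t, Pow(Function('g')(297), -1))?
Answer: 1010752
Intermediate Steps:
Function('g')(J) = Pow(Add(-161, J), -1) (Function('g')(J) = Pow(Add(J, Add(-120, -41)), -1) = Pow(Add(J, -161), -1) = Pow(Add(-161, J), -1))
t = 7432
Mul(t, Pow(Function('g')(297), -1)) = Mul(7432, Pow(Pow(Add(-161, 297), -1), -1)) = Mul(7432, Pow(Pow(136, -1), -1)) = Mul(7432, Pow(Rational(1, 136), -1)) = Mul(7432, 136) = 1010752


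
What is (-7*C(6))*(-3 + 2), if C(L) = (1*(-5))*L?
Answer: -210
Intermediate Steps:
C(L) = -5*L
(-7*C(6))*(-3 + 2) = (-(-35)*6)*(-3 + 2) = -7*(-30)*(-1) = 210*(-1) = -210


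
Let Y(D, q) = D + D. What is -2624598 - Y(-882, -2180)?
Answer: -2622834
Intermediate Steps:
Y(D, q) = 2*D
-2624598 - Y(-882, -2180) = -2624598 - 2*(-882) = -2624598 - 1*(-1764) = -2624598 + 1764 = -2622834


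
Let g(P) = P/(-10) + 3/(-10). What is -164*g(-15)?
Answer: -984/5 ≈ -196.80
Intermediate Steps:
g(P) = -3/10 - P/10 (g(P) = P*(-⅒) + 3*(-⅒) = -P/10 - 3/10 = -3/10 - P/10)
-164*g(-15) = -164*(-3/10 - ⅒*(-15)) = -164*(-3/10 + 3/2) = -164*6/5 = -984/5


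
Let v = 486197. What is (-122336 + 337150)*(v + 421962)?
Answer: 195085267426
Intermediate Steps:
(-122336 + 337150)*(v + 421962) = (-122336 + 337150)*(486197 + 421962) = 214814*908159 = 195085267426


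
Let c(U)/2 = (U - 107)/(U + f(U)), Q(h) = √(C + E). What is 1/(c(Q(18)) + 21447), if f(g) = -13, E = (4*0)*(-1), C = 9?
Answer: 5/107339 ≈ 4.6581e-5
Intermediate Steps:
E = 0 (E = 0*(-1) = 0)
Q(h) = 3 (Q(h) = √(9 + 0) = √9 = 3)
c(U) = 2*(-107 + U)/(-13 + U) (c(U) = 2*((U - 107)/(U - 13)) = 2*((-107 + U)/(-13 + U)) = 2*(-107 + U)/(-13 + U))
1/(c(Q(18)) + 21447) = 1/(2*(-107 + 3)/(-13 + 3) + 21447) = 1/(2*(-104)/(-10) + 21447) = 1/(2*(-⅒)*(-104) + 21447) = 1/(104/5 + 21447) = 1/(107339/5) = 5/107339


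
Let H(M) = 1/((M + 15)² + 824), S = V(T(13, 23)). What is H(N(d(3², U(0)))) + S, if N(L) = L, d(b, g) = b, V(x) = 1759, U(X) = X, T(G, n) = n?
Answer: 2462601/1400 ≈ 1759.0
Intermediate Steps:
S = 1759
H(M) = 1/(824 + (15 + M)²) (H(M) = 1/((15 + M)² + 824) = 1/(824 + (15 + M)²))
H(N(d(3², U(0)))) + S = 1/(824 + (15 + 3²)²) + 1759 = 1/(824 + (15 + 9)²) + 1759 = 1/(824 + 24²) + 1759 = 1/(824 + 576) + 1759 = 1/1400 + 1759 = 2462601/1400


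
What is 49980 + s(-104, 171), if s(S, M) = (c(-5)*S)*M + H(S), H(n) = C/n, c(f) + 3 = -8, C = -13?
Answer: 1964833/8 ≈ 2.4560e+5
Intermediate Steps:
c(f) = -11 (c(f) = -3 - 8 = -11)
H(n) = -13/n
s(S, M) = -13/S - 11*M*S (s(S, M) = (-11*S)*M - 13/S = -11*M*S - 13/S = -13/S - 11*M*S)
49980 + s(-104, 171) = 49980 + (-13/(-104) - 11*171*(-104)) = 49980 + (-13*(-1/104) + 195624) = 49980 + (⅛ + 195624) = 49980 + 1564993/8 = 1964833/8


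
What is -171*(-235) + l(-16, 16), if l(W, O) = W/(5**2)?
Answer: 1004609/25 ≈ 40184.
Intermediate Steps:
l(W, O) = W/25
-171*(-235) + l(-16, 16) = -171*(-235) + (1/25)*(-16) = 40185 - 16/25 = 1004609/25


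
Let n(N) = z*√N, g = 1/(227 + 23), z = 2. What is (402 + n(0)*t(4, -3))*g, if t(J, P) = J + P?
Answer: 201/125 ≈ 1.6080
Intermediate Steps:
g = 1/250 ≈ 0.0040000
n(N) = 2*√N
(402 + n(0)*t(4, -3))*g = (402 + (2*√0)*(4 - 3))*(1/250) = (402 + (2*0)*1)*(1/250) = (402 + 0*1)*(1/250) = (402 + 0)*(1/250) = 402*(1/250) = 201/125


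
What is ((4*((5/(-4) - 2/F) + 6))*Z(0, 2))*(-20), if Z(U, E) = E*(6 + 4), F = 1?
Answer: -4400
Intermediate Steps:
Z(U, E) = 10*E (Z(U, E) = E*10 = 10*E)
((4*((5/(-4) - 2/F) + 6))*Z(0, 2))*(-20) = ((4*((5/(-4) - 2/1) + 6))*(10*2))*(-20) = ((4*((5*(-1/4) - 2*1) + 6))*20)*(-20) = ((4*((-5/4 - 2) + 6))*20)*(-20) = ((4*(-13/4 + 6))*20)*(-20) = ((4*(11/4))*20)*(-20) = (11*20)*(-20) = 220*(-20) = -4400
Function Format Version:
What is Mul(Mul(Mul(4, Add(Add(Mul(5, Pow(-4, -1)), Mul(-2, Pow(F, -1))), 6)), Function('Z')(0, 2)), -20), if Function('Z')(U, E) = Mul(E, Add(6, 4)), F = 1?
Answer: -4400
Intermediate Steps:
Function('Z')(U, E) = Mul(10, E) (Function('Z')(U, E) = Mul(E, 10) = Mul(10, E))
Mul(Mul(Mul(4, Add(Add(Mul(5, Pow(-4, -1)), Mul(-2, Pow(F, -1))), 6)), Function('Z')(0, 2)), -20) = Mul(Mul(Mul(4, Add(Add(Mul(5, Pow(-4, -1)), Mul(-2, Pow(1, -1))), 6)), Mul(10, 2)), -20) = Mul(Mul(Mul(4, Add(Add(Mul(5, Rational(-1, 4)), Mul(-2, 1)), 6)), 20), -20) = Mul(Mul(Mul(4, Add(Add(Rational(-5, 4), -2), 6)), 20), -20) = Mul(Mul(Mul(4, Add(Rational(-13, 4), 6)), 20), -20) = Mul(Mul(Mul(4, Rational(11, 4)), 20), -20) = Mul(Mul(11, 20), -20) = Mul(220, -20) = -4400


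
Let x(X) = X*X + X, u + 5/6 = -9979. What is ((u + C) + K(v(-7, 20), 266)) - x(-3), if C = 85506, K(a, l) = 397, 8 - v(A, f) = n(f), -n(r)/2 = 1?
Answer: 455503/6 ≈ 75917.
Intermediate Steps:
n(r) = -2 (n(r) = -2*1 = -2)
v(A, f) = 10 (v(A, f) = 8 - 1*(-2) = 8 + 2 = 10)
u = -59879/6 (u = -⅚ - 9979 = -59879/6 ≈ -9979.8)
x(X) = X + X² (x(X) = X² + X = X + X²)
((u + C) + K(v(-7, 20), 266)) - x(-3) = ((-59879/6 + 85506) + 397) - (-3)*(1 - 3) = (453157/6 + 397) - (-3)*(-2) = 455539/6 - 1*6 = 455539/6 - 6 = 455503/6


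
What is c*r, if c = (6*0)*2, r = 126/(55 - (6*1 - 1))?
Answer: 0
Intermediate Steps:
r = 63/25 (r = 126/(55 - (6 - 1)) = 126/(55 - 1*5) = 126/(55 - 5) = 126/50 = 126*(1/50) = 63/25 ≈ 2.5200)
c = 0 (c = 0*2 = 0)
c*r = 0*(63/25) = 0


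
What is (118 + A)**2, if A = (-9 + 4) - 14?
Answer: 9801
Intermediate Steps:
A = -19 (A = -5 - 14 = -19)
(118 + A)**2 = (118 - 19)**2 = 99**2 = 9801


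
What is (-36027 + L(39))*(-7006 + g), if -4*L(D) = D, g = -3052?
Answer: 724915263/2 ≈ 3.6246e+8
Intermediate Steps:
L(D) = -D/4
(-36027 + L(39))*(-7006 + g) = (-36027 - 1/4*39)*(-7006 - 3052) = (-36027 - 39/4)*(-10058) = -144147/4*(-10058) = 724915263/2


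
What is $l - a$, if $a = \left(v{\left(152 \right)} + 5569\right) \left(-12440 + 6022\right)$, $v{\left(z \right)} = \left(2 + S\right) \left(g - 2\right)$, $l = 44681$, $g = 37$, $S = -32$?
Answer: $29047623$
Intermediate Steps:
$v{\left(z \right)} = -1050$ ($v{\left(z \right)} = \left(2 - 32\right) \left(37 - 2\right) = \left(-30\right) 35 = -1050$)
$a = -29002942$ ($a = \left(-1050 + 5569\right) \left(-12440 + 6022\right) = 4519 \left(-6418\right) = -29002942$)
$l - a = 44681 - -29002942 = 44681 + 29002942 = 29047623$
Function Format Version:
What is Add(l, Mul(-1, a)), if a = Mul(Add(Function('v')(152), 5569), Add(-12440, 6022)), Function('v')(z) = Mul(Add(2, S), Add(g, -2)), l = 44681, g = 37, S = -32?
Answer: 29047623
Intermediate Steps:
Function('v')(z) = -1050 (Function('v')(z) = Mul(Add(2, -32), Add(37, -2)) = Mul(-30, 35) = -1050)
a = -29002942 (a = Mul(Add(-1050, 5569), Add(-12440, 6022)) = Mul(4519, -6418) = -29002942)
Add(l, Mul(-1, a)) = Add(44681, Mul(-1, -29002942)) = Add(44681, 29002942) = 29047623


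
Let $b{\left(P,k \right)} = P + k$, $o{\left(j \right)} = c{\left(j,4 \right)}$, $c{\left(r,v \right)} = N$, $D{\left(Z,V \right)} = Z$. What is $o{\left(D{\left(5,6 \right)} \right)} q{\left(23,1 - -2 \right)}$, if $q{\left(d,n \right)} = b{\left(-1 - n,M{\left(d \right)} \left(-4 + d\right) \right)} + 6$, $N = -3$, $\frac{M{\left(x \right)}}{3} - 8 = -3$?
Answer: $-861$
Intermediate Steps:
$M{\left(x \right)} = 15$ ($M{\left(x \right)} = 24 + 3 \left(-3\right) = 24 - 9 = 15$)
$c{\left(r,v \right)} = -3$
$o{\left(j \right)} = -3$
$q{\left(d,n \right)} = -55 - n + 15 d$ ($q{\left(d,n \right)} = \left(\left(-1 - n\right) + 15 \left(-4 + d\right)\right) + 6 = \left(\left(-1 - n\right) + \left(-60 + 15 d\right)\right) + 6 = \left(-61 - n + 15 d\right) + 6 = -55 - n + 15 d$)
$o{\left(D{\left(5,6 \right)} \right)} q{\left(23,1 - -2 \right)} = - 3 \left(-55 - \left(1 - -2\right) + 15 \cdot 23\right) = - 3 \left(-55 - \left(1 + 2\right) + 345\right) = - 3 \left(-55 - 3 + 345\right) = \left(-3\right) 287 = -861$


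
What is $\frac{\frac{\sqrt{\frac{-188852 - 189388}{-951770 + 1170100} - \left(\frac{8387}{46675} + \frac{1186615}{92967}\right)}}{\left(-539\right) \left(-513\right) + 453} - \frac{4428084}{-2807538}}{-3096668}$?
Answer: $- \frac{369007}{724501090282} - \frac{i \sqrt{107528364750203912790364866}}{2321508138744324234902400} \approx -5.0933 \cdot 10^{-7} - 4.4667 \cdot 10^{-12} i$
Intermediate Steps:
$\frac{\frac{\sqrt{\frac{-188852 - 189388}{-951770 + 1170100} - \left(\frac{8387}{46675} + \frac{1186615}{92967}\right)}}{\left(-539\right) \left(-513\right) + 453} - \frac{4428084}{-2807538}}{-3096668} = \left(\frac{\sqrt{- \frac{378240}{218330} - \frac{56164969354}{4339234725}}}{276507 + 453} - - \frac{738014}{467923}\right) \left(- \frac{1}{3096668}\right) = \left(\frac{\sqrt{\left(-378240\right) \frac{1}{218330} - \frac{56164969354}{4339234725}}}{276960} + \frac{738014}{467923}\right) \left(- \frac{1}{3096668}\right) = \left(\sqrt{- \frac{37824}{21833} - \frac{56164969354}{4339234725}} \cdot \frac{1}{276960} + \frac{738014}{467923}\right) \left(- \frac{1}{3096668}\right) = \left(\sqrt{- \frac{198625284306326}{13534073107275}} \cdot \frac{1}{276960} + \frac{738014}{467923}\right) \left(- \frac{1}{3096668}\right) = \left(\frac{i \sqrt{107528364750203912790364866}}{2706814621455} \cdot \frac{1}{276960} + \frac{738014}{467923}\right) \left(- \frac{1}{3096668}\right) = \left(\frac{i \sqrt{107528364750203912790364866}}{749679377558176800} + \frac{738014}{467923}\right) \left(- \frac{1}{3096668}\right) = \left(\frac{738014}{467923} + \frac{i \sqrt{107528364750203912790364866}}{749679377558176800}\right) \left(- \frac{1}{3096668}\right) = - \frac{369007}{724501090282} - \frac{i \sqrt{107528364750203912790364866}}{2321508138744324234902400}$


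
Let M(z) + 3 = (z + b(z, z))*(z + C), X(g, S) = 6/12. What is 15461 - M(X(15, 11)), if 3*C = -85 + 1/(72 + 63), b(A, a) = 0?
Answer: 25074223/1620 ≈ 15478.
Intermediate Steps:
X(g, S) = ½ (X(g, S) = 6*(1/12) = ½)
C = -11474/405 (C = (-85 + 1/(72 + 63))/3 = (-85 + 1/135)/3 = (⅓)*(-11474/135) = -11474/405 ≈ -28.331)
M(z) = -3 + z*(-11474/405 + z) (M(z) = -3 + (z + 0)*(z - 11474/405) = -3 + z*(-11474/405 + z))
15461 - M(X(15, 11)) = 15461 - (-3 + (½)² - 11474/405*½) = 15461 - (-3 + ¼ - 5737/405) = 15461 - 1*(-27403/1620) = 15461 + 27403/1620 = 25074223/1620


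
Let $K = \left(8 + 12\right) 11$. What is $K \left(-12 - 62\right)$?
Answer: $-16280$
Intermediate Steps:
$K = 220$ ($K = 20 \cdot 11 = 220$)
$K \left(-12 - 62\right) = 220 \left(-12 - 62\right) = 220 \left(-74\right) = -16280$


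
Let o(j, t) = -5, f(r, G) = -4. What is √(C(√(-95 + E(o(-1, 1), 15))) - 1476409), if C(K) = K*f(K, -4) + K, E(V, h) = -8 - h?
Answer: √(-1476409 - 3*I*√118) ≈ 0.01 - 1215.1*I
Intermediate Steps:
C(K) = -3*K (C(K) = K*(-4) + K = -4*K + K = -3*K)
√(C(√(-95 + E(o(-1, 1), 15))) - 1476409) = √(-3*√(-95 + (-8 - 1*15)) - 1476409) = √(-3*√(-95 + (-8 - 15)) - 1476409) = √(-3*√(-95 - 23) - 1476409) = √(-3*I*√118 - 1476409) = √(-1476409 - 3*I*√118)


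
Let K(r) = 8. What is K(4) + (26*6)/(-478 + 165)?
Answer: 2348/313 ≈ 7.5016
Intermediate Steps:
K(4) + (26*6)/(-478 + 165) = 8 + (26*6)/(-478 + 165) = 8 + 156/(-313) = 8 + 156*(-1/313) = 8 - 156/313 = 2348/313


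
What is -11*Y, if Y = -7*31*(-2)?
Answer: -4774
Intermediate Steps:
Y = 434 (Y = -217*(-2) = 434)
-11*Y = -11*434 = -4774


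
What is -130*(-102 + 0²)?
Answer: 13260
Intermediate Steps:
-130*(-102 + 0²) = -130*(-102 + 0) = -130*(-102) = 13260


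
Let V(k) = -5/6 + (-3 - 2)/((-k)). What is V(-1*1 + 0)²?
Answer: 1225/36 ≈ 34.028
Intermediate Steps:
V(k) = -⅚ + 5/k (V(k) = -5*⅙ - (-5)/k = -⅚ + 5/k)
V(-1*1 + 0)² = (-⅚ + 5/(-1*1 + 0))² = (-⅚ + 5/(-1 + 0))² = (-⅚ + 5/(-1))² = (-⅚ + 5*(-1))² = (-⅚ - 5)² = (-35/6)² = 1225/36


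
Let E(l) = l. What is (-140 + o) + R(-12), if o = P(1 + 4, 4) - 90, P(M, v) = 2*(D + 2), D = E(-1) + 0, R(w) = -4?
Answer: -232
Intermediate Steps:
D = -1 (D = -1 + 0 = -1)
P(M, v) = 2 (P(M, v) = 2*(-1 + 2) = 2*1 = 2)
o = -88 (o = 2 - 90 = -88)
(-140 + o) + R(-12) = (-140 - 88) - 4 = -228 - 4 = -232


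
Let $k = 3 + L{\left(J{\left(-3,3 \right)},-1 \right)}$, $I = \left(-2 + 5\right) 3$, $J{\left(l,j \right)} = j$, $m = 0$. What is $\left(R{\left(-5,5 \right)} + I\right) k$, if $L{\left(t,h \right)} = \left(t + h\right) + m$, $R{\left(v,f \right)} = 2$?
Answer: $55$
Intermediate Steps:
$I = 9$ ($I = 3 \cdot 3 = 9$)
$L{\left(t,h \right)} = h + t$ ($L{\left(t,h \right)} = \left(t + h\right) + 0 = \left(h + t\right) + 0 = h + t$)
$k = 5$ ($k = 3 + \left(-1 + 3\right) = 3 + 2 = 5$)
$\left(R{\left(-5,5 \right)} + I\right) k = \left(2 + 9\right) 5 = 11 \cdot 5 = 55$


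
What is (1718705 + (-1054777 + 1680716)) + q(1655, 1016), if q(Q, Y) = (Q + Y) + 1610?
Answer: 2348925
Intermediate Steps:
q(Q, Y) = 1610 + Q + Y
(1718705 + (-1054777 + 1680716)) + q(1655, 1016) = (1718705 + (-1054777 + 1680716)) + (1610 + 1655 + 1016) = (1718705 + 625939) + 4281 = 2344644 + 4281 = 2348925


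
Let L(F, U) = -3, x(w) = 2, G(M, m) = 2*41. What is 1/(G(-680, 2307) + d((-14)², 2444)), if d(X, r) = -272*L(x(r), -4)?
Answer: 1/898 ≈ 0.0011136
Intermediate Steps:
G(M, m) = 82
d(X, r) = 816 (d(X, r) = -272*(-3) = 816)
1/(G(-680, 2307) + d((-14)², 2444)) = 1/(82 + 816) = 1/898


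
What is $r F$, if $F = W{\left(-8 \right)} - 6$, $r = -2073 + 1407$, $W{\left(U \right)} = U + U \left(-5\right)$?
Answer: $-17316$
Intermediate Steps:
$W{\left(U \right)} = - 4 U$ ($W{\left(U \right)} = U - 5 U = - 4 U$)
$r = -666$
$F = 26$ ($F = \left(-4\right) \left(-8\right) - 6 = 32 - 6 = 26$)
$r F = \left(-666\right) 26 = -17316$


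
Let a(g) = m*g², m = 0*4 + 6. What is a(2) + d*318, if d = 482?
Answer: 153300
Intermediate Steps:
m = 6 (m = 0 + 6 = 6)
a(g) = 6*g²
a(2) + d*318 = 6*2² + 482*318 = 6*4 + 153276 = 24 + 153276 = 153300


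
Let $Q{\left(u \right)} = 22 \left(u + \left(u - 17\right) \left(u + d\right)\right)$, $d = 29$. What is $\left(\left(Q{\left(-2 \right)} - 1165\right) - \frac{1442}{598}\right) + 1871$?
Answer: $- \frac{3177297}{299} \approx -10626.0$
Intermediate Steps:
$Q{\left(u \right)} = 22 u + 22 \left(-17 + u\right) \left(29 + u\right)$ ($Q{\left(u \right)} = 22 \left(u + \left(u - 17\right) \left(u + 29\right)\right) = 22 \left(u + \left(-17 + u\right) \left(29 + u\right)\right) = 22 u + 22 \left(-17 + u\right) \left(29 + u\right)$)
$\left(\left(Q{\left(-2 \right)} - 1165\right) - \frac{1442}{598}\right) + 1871 = \left(\left(\left(-10846 + 22 \left(-2\right)^{2} + 286 \left(-2\right)\right) - 1165\right) - \frac{1442}{598}\right) + 1871 = \left(\left(\left(-10846 + 22 \cdot 4 - 572\right) - 1165\right) - \frac{721}{299}\right) + 1871 = \left(\left(\left(-10846 + 88 - 572\right) - 1165\right) - \frac{721}{299}\right) + 1871 = \left(\left(-11330 - 1165\right) - \frac{721}{299}\right) + 1871 = \left(-12495 - \frac{721}{299}\right) + 1871 = - \frac{3736726}{299} + 1871 = - \frac{3177297}{299}$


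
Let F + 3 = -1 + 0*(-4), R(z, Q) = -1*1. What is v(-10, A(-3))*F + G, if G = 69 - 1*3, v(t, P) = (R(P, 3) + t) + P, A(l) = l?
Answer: 122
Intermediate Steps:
R(z, Q) = -1
F = -4 (F = -3 + (-1 + 0*(-4)) = -3 + (-1 + 0) = -3 - 1 = -4)
v(t, P) = -1 + P + t (v(t, P) = (-1 + t) + P = -1 + P + t)
G = 66 (G = 69 - 3 = 66)
v(-10, A(-3))*F + G = (-1 - 3 - 10)*(-4) + 66 = -14*(-4) + 66 = 56 + 66 = 122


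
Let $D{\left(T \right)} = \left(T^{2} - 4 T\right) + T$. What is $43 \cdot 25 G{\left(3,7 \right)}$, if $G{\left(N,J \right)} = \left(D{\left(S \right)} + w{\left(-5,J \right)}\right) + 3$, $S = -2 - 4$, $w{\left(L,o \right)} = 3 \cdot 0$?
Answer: $61275$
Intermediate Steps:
$w{\left(L,o \right)} = 0$
$S = -6$ ($S = -2 - 4 = -6$)
$D{\left(T \right)} = T^{2} - 3 T$
$G{\left(N,J \right)} = 57$ ($G{\left(N,J \right)} = \left(- 6 \left(-3 - 6\right) + 0\right) + 3 = \left(\left(-6\right) \left(-9\right) + 0\right) + 3 = \left(54 + 0\right) + 3 = 54 + 3 = 57$)
$43 \cdot 25 G{\left(3,7 \right)} = 43 \cdot 25 \cdot 57 = 1075 \cdot 57 = 61275$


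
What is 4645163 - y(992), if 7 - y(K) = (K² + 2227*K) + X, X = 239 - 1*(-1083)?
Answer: 7839726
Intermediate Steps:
X = 1322 (X = 239 + 1083 = 1322)
y(K) = -1315 - K² - 2227*K (y(K) = 7 - ((K² + 2227*K) + 1322) = 7 - (1322 + K² + 2227*K) = 7 + (-1322 - K² - 2227*K) = -1315 - K² - 2227*K)
4645163 - y(992) = 4645163 - (-1315 - 1*992² - 2227*992) = 4645163 - (-1315 - 1*984064 - 2209184) = 4645163 - (-1315 - 984064 - 2209184) = 4645163 - 1*(-3194563) = 4645163 + 3194563 = 7839726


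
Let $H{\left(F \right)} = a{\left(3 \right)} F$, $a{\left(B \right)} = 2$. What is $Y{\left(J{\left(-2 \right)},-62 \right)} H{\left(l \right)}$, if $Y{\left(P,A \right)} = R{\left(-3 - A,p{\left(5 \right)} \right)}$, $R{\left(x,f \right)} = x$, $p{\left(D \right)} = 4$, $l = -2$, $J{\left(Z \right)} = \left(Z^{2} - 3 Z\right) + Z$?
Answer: $-236$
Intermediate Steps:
$J{\left(Z \right)} = Z^{2} - 2 Z$
$H{\left(F \right)} = 2 F$
$Y{\left(P,A \right)} = -3 - A$
$Y{\left(J{\left(-2 \right)},-62 \right)} H{\left(l \right)} = \left(-3 - -62\right) 2 \left(-2\right) = \left(-3 + 62\right) \left(-4\right) = 59 \left(-4\right) = -236$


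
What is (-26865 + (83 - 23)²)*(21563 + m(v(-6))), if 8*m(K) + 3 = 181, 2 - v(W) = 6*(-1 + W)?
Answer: -2008723365/4 ≈ -5.0218e+8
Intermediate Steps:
v(W) = 8 - 6*W (v(W) = 2 - 6*(-1 + W) = 2 - (-6 + 6*W) = 2 + (6 - 6*W) = 8 - 6*W)
m(K) = 89/4 (m(K) = -3/8 + (⅛)*181 = -3/8 + 181/8 = 89/4)
(-26865 + (83 - 23)²)*(21563 + m(v(-6))) = (-26865 + (83 - 23)²)*(21563 + 89/4) = (-26865 + 60²)*(86341/4) = (-26865 + 3600)*(86341/4) = -23265*86341/4 = -2008723365/4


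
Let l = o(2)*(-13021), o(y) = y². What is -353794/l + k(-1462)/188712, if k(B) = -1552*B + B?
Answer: 7702869689/409536492 ≈ 18.809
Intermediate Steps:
k(B) = -1551*B
l = -52084 (l = 2²*(-13021) = 4*(-13021) = -52084)
-353794/l + k(-1462)/188712 = -353794/(-52084) - 1551*(-1462)/188712 = -353794*(-1/52084) + 2267562*(1/188712) = 176897/26042 + 377927/31452 = 7702869689/409536492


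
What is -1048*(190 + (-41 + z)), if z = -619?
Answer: 492560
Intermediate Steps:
-1048*(190 + (-41 + z)) = -1048*(190 + (-41 - 619)) = -1048*(190 - 660) = -1048*(-470) = 492560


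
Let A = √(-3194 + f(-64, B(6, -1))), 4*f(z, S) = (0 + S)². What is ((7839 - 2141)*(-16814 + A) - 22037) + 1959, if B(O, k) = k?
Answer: -95826250 + 14245*I*√511 ≈ -9.5826e+7 + 3.2201e+5*I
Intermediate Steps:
f(z, S) = S²/4 (f(z, S) = (0 + S)²/4 = S²/4)
A = 5*I*√511/2 (A = √(-3194 + (¼)*(-1)²) = √(-3194 + (¼)*1) = √(-3194 + ¼) = √(-12775/4) = 5*I*√511/2 ≈ 56.513*I)
((7839 - 2141)*(-16814 + A) - 22037) + 1959 = ((7839 - 2141)*(-16814 + 5*I*√511/2) - 22037) + 1959 = (5698*(-16814 + 5*I*√511/2) - 22037) + 1959 = ((-95806172 + 14245*I*√511) - 22037) + 1959 = (-95828209 + 14245*I*√511) + 1959 = -95826250 + 14245*I*√511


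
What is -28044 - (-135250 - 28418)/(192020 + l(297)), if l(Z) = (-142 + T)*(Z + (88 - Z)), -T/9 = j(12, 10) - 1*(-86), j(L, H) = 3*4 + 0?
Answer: -714436071/25477 ≈ -28042.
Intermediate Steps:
j(L, H) = 12 (j(L, H) = 12 + 0 = 12)
T = -882 (T = -9*(12 - 1*(-86)) = -9*(12 + 86) = -9*98 = -882)
l(Z) = -90112 (l(Z) = (-142 - 882)*(Z + (88 - Z)) = -1024*88 = -90112)
-28044 - (-135250 - 28418)/(192020 + l(297)) = -28044 - (-135250 - 28418)/(192020 - 90112) = -28044 - (-163668)/101908 = -28044 - 1*(-40917/25477) = -28044 + 40917/25477 = -714436071/25477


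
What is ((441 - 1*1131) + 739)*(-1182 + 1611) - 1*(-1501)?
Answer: 22522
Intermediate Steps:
((441 - 1*1131) + 739)*(-1182 + 1611) - 1*(-1501) = ((441 - 1131) + 739)*429 + 1501 = (-690 + 739)*429 + 1501 = 49*429 + 1501 = 21021 + 1501 = 22522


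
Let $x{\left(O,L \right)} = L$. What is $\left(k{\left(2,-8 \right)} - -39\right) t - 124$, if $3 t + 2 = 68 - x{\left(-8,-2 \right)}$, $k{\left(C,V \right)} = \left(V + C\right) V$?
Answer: $1848$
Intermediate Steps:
$k{\left(C,V \right)} = V \left(C + V\right)$ ($k{\left(C,V \right)} = \left(C + V\right) V = V \left(C + V\right)$)
$t = \frac{68}{3}$ ($t = - \frac{2}{3} + \frac{68 - -2}{3} = - \frac{2}{3} + \frac{68 + 2}{3} = - \frac{2}{3} + \frac{1}{3} \cdot 70 = - \frac{2}{3} + \frac{70}{3} = \frac{68}{3} \approx 22.667$)
$\left(k{\left(2,-8 \right)} - -39\right) t - 124 = \left(- 8 \left(2 - 8\right) - -39\right) \frac{68}{3} - 124 = \left(\left(-8\right) \left(-6\right) + 39\right) \frac{68}{3} - 124 = \left(48 + 39\right) \frac{68}{3} - 124 = 87 \cdot \frac{68}{3} - 124 = 1972 - 124 = 1848$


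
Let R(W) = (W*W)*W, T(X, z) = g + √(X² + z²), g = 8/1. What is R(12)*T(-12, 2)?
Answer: 13824 + 3456*√37 ≈ 34846.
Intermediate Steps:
g = 8 (g = 8*1 = 8)
T(X, z) = 8 + √(X² + z²)
R(W) = W³ (R(W) = W²*W = W³)
R(12)*T(-12, 2) = 12³*(8 + √((-12)² + 2²)) = 1728*(8 + √(144 + 4)) = 1728*(8 + √148) = 1728*(8 + 2*√37) = 13824 + 3456*√37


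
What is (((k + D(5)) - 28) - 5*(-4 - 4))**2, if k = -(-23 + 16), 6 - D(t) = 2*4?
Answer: 289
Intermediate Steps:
D(t) = -2 (D(t) = 6 - 2*4 = 6 - 1*8 = 6 - 8 = -2)
k = 7 (k = -1*(-7) = 7)
(((k + D(5)) - 28) - 5*(-4 - 4))**2 = (((7 - 2) - 28) - 5*(-4 - 4))**2 = ((5 - 28) - 5*(-8))**2 = (-23 + 40)**2 = 17**2 = 289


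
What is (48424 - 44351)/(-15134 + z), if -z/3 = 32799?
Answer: -4073/113531 ≈ -0.035876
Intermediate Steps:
z = -98397 (z = -3*32799 = -98397)
(48424 - 44351)/(-15134 + z) = (48424 - 44351)/(-15134 - 98397) = 4073/(-113531) = 4073*(-1/113531) = -4073/113531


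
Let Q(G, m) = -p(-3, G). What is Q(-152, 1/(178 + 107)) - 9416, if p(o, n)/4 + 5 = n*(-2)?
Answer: -10612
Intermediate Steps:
p(o, n) = -20 - 8*n (p(o, n) = -20 + 4*(n*(-2)) = -20 + 4*(-2*n) = -20 - 8*n)
Q(G, m) = 20 + 8*G (Q(G, m) = -(-20 - 8*G) = 20 + 8*G)
Q(-152, 1/(178 + 107)) - 9416 = (20 + 8*(-152)) - 9416 = (20 - 1216) - 9416 = -1196 - 9416 = -10612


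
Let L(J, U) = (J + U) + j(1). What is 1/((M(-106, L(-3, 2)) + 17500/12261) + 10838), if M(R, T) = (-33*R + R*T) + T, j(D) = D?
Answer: 12261/175791196 ≈ 6.9748e-5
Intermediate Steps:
L(J, U) = 1 + J + U (L(J, U) = (J + U) + 1 = 1 + J + U)
M(R, T) = T - 33*R + R*T
1/((M(-106, L(-3, 2)) + 17500/12261) + 10838) = 1/((((1 - 3 + 2) - 33*(-106) - 106*(1 - 3 + 2)) + 17500/12261) + 10838) = 1/(((0 + 3498 - 106*0) + 17500*(1/12261)) + 10838) = 1/(((0 + 3498 + 0) + 17500/12261) + 10838) = 1/((3498 + 17500/12261) + 10838) = 1/(42906478/12261 + 10838) = 1/(175791196/12261) = 12261/175791196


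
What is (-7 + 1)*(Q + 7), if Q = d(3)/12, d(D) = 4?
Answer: -44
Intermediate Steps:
Q = 1/3 (Q = 4/12 = 4*(1/12) = 1/3 ≈ 0.33333)
(-7 + 1)*(Q + 7) = (-7 + 1)*(1/3 + 7) = -6*22/3 = -44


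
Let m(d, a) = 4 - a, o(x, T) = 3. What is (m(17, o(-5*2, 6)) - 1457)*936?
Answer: -1362816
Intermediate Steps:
(m(17, o(-5*2, 6)) - 1457)*936 = ((4 - 1*3) - 1457)*936 = ((4 - 3) - 1457)*936 = (1 - 1457)*936 = -1456*936 = -1362816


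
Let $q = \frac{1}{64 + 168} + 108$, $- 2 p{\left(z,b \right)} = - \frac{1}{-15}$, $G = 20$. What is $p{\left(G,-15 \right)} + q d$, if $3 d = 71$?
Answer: $\frac{8895119}{3480} \approx 2556.1$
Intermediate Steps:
$p{\left(z,b \right)} = - \frac{1}{30}$ ($p{\left(z,b \right)} = - \frac{\left(-1\right) \frac{1}{-15}}{2} = - \frac{\left(-1\right) \left(- \frac{1}{15}\right)}{2} = \left(- \frac{1}{2}\right) \frac{1}{15} = - \frac{1}{30}$)
$d = \frac{71}{3}$ ($d = \frac{1}{3} \cdot 71 = \frac{71}{3} \approx 23.667$)
$q = \frac{25057}{232}$ ($q = \frac{1}{232} + 108 = \frac{25057}{232} \approx 108.0$)
$p{\left(G,-15 \right)} + q d = - \frac{1}{30} + \frac{25057}{232} \cdot \frac{71}{3} = - \frac{1}{30} + \frac{1779047}{696} = \frac{8895119}{3480}$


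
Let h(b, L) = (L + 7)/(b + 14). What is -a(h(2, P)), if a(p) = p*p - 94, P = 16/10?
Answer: 599751/6400 ≈ 93.711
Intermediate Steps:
P = 8/5 (P = 16*(⅒) = 8/5 ≈ 1.6000)
h(b, L) = (7 + L)/(14 + b)
a(p) = -94 + p² (a(p) = p² - 94 = -94 + p²)
-a(h(2, P)) = -(-94 + ((7 + 8/5)/(14 + 2))²) = -(-94 + ((43/5)/16)²) = -(-94 + ((1/16)*(43/5))²) = -(-94 + (43/80)²) = -(-94 + 1849/6400) = -1*(-599751/6400) = 599751/6400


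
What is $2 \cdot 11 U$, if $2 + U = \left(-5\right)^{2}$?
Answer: $506$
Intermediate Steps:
$U = 23$ ($U = -2 + \left(-5\right)^{2} = -2 + 25 = 23$)
$2 \cdot 11 U = 2 \cdot 11 \cdot 23 = 22 \cdot 23 = 506$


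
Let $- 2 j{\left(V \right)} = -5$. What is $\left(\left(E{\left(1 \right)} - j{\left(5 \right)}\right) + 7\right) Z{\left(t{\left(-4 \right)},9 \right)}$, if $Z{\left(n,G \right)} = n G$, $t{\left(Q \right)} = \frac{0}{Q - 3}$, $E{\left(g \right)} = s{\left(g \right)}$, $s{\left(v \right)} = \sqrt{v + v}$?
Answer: $0$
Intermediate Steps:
$j{\left(V \right)} = \frac{5}{2}$ ($j{\left(V \right)} = \left(- \frac{1}{2}\right) \left(-5\right) = \frac{5}{2}$)
$s{\left(v \right)} = \sqrt{2} \sqrt{v}$ ($s{\left(v \right)} = \sqrt{2 v} = \sqrt{2} \sqrt{v}$)
$E{\left(g \right)} = \sqrt{2} \sqrt{g}$
$t{\left(Q \right)} = 0$ ($t{\left(Q \right)} = \frac{0}{-3 + Q} = 0$)
$Z{\left(n,G \right)} = G n$
$\left(\left(E{\left(1 \right)} - j{\left(5 \right)}\right) + 7\right) Z{\left(t{\left(-4 \right)},9 \right)} = \left(\left(\sqrt{2} \sqrt{1} - \frac{5}{2}\right) + 7\right) 9 \cdot 0 = \left(\left(\sqrt{2} \cdot 1 - \frac{5}{2}\right) + 7\right) 0 = \left(\left(\sqrt{2} - \frac{5}{2}\right) + 7\right) 0 = \left(\left(- \frac{5}{2} + \sqrt{2}\right) + 7\right) 0 = \left(\frac{9}{2} + \sqrt{2}\right) 0 = 0$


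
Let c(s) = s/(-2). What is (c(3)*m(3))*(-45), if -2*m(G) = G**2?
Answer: -1215/4 ≈ -303.75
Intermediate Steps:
c(s) = -s/2 (c(s) = s*(-1/2) = -s/2)
m(G) = -G**2/2
(c(3)*m(3))*(-45) = ((-1/2*3)*(-1/2*3**2))*(-45) = -(-3)*9/4*(-45) = -3/2*(-9/2)*(-45) = (27/4)*(-45) = -1215/4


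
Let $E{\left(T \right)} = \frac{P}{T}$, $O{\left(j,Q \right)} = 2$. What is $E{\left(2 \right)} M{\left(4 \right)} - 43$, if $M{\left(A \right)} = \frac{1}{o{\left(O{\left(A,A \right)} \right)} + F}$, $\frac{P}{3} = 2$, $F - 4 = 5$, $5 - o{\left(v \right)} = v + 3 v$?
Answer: $- \frac{85}{2} \approx -42.5$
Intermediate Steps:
$o{\left(v \right)} = 5 - 4 v$ ($o{\left(v \right)} = 5 - \left(v + 3 v\right) = 5 - 4 v$)
$F = 9$ ($F = 4 + 5 = 9$)
$P = 6$ ($P = 3 \cdot 2 = 6$)
$E{\left(T \right)} = \frac{6}{T}$
$M{\left(A \right)} = \frac{1}{6}$ ($M{\left(A \right)} = \frac{1}{\left(5 - 8\right) + 9} = \frac{1}{-3 + 9} = \frac{1}{6}$)
$E{\left(2 \right)} M{\left(4 \right)} - 43 = \frac{6}{2} \cdot \frac{1}{6} - 43 = 6 \cdot \frac{1}{2} \cdot \frac{1}{6} - 43 = 3 \cdot \frac{1}{6} - 43 = \frac{1}{2} - 43 = - \frac{85}{2}$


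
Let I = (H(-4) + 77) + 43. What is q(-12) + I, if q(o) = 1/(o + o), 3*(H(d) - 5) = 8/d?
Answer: 2983/24 ≈ 124.29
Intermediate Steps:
H(d) = 5 + 8/(3*d) (H(d) = 5 + (8/d)/3 = 5 + 8/(3*d))
q(o) = 1/(2*o)
I = 373/3 (I = ((5 + (8/3)/(-4)) + 77) + 43 = ((5 + (8/3)*(-¼)) + 77) + 43 = ((5 - ⅔) + 77) + 43 = (13/3 + 77) + 43 = 244/3 + 43 = 373/3 ≈ 124.33)
q(-12) + I = (½)/(-12) + 373/3 = (½)*(-1/12) + 373/3 = -1/24 + 373/3 = 2983/24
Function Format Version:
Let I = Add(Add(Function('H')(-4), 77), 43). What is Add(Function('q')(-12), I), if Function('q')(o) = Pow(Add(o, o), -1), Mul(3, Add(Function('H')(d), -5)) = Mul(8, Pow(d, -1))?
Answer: Rational(2983, 24) ≈ 124.29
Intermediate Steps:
Function('H')(d) = Add(5, Mul(Rational(8, 3), Pow(d, -1))) (Function('H')(d) = Add(5, Mul(Rational(1, 3), Mul(8, Pow(d, -1)))) = Add(5, Mul(Rational(8, 3), Pow(d, -1))))
Function('q')(o) = Mul(Rational(1, 2), Pow(o, -1)) (Function('q')(o) = Pow(Mul(2, o), -1) = Mul(Rational(1, 2), Pow(o, -1)))
I = Rational(373, 3) (I = Add(Add(Add(5, Mul(Rational(8, 3), Pow(-4, -1))), 77), 43) = Add(Add(Add(5, Mul(Rational(8, 3), Rational(-1, 4))), 77), 43) = Add(Add(Add(5, Rational(-2, 3)), 77), 43) = Add(Add(Rational(13, 3), 77), 43) = Add(Rational(244, 3), 43) = Rational(373, 3) ≈ 124.33)
Add(Function('q')(-12), I) = Add(Mul(Rational(1, 2), Pow(-12, -1)), Rational(373, 3)) = Add(Mul(Rational(1, 2), Rational(-1, 12)), Rational(373, 3)) = Add(Rational(-1, 24), Rational(373, 3)) = Rational(2983, 24)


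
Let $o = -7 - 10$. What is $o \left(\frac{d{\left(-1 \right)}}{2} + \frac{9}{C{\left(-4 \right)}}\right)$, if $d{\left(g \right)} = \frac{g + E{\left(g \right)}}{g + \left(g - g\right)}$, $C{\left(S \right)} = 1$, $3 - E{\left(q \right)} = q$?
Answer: $- \frac{255}{2} \approx -127.5$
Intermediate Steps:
$E{\left(q \right)} = 3 - q$
$d{\left(g \right)} = \frac{3}{g}$ ($d{\left(g \right)} = \frac{g - \left(-3 + g\right)}{g + \left(g - g\right)} = \frac{3}{g + 0} = \frac{3}{g}$)
$o = -17$
$o \left(\frac{d{\left(-1 \right)}}{2} + \frac{9}{C{\left(-4 \right)}}\right) = - 17 \left(\frac{3 \frac{1}{-1}}{2} + \frac{9}{1}\right) = - 17 \left(3 \left(-1\right) \frac{1}{2} + 9 \cdot 1\right) = - 17 \left(\left(-3\right) \frac{1}{2} + 9\right) = - 17 \left(- \frac{3}{2} + 9\right) = \left(-17\right) \frac{15}{2} = - \frac{255}{2}$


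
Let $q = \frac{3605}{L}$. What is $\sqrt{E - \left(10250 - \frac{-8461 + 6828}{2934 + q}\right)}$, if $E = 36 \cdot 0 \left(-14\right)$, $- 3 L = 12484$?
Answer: $\frac{i \sqrt{13744175461830469902}}{36617241} \approx 101.24 i$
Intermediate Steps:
$L = - \frac{12484}{3}$ ($L = \left(- \frac{1}{3}\right) 12484 = - \frac{12484}{3} \approx -4161.3$)
$q = - \frac{10815}{12484}$ ($q = \frac{3605}{- \frac{12484}{3}} = 3605 \left(- \frac{3}{12484}\right) = - \frac{10815}{12484} \approx -0.86631$)
$E = 0$ ($E = 0 \left(-14\right) = 0$)
$\sqrt{E - \left(10250 - \frac{-8461 + 6828}{2934 + q}\right)} = \sqrt{0 - \left(10250 - \frac{-8461 + 6828}{2934 - \frac{10815}{12484}}\right)} = \sqrt{0 - \left(10250 + \frac{1633}{\frac{36617241}{12484}}\right)} = \sqrt{0 - \frac{375347106622}{36617241}} = \sqrt{- \frac{375347106622}{36617241}} = \frac{i \sqrt{13744175461830469902}}{36617241}$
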